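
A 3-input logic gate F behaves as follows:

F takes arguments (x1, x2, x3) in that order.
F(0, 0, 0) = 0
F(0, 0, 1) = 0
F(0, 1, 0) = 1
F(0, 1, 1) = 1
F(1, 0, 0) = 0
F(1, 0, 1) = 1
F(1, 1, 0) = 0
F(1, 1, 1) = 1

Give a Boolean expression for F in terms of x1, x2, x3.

The 1-rows are (0,1,0), (0,1,1), (1,0,1), (1,1,1). Each contributes one minterm — ¬x1·x2·¬x3; ¬x1·x2·x3; x1·¬x2·x3; x1·x2·x3 — and their disjunction is a sum-of-products form of F.

F(x1, x2, x3) = ((((not x1 and x2) and not x3) or ((not x1 and x2) and x3)) or ((x1 and not x2) and x3)) or ((x1 and x2) and x3)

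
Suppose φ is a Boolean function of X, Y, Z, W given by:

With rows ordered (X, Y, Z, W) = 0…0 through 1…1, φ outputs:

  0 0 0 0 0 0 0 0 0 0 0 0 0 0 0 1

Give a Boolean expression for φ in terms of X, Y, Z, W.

φ(X, Y, Z, W) = ((X & Y) & Z) & W

The output is 1 only when every input is 1 — the AND of all inputs.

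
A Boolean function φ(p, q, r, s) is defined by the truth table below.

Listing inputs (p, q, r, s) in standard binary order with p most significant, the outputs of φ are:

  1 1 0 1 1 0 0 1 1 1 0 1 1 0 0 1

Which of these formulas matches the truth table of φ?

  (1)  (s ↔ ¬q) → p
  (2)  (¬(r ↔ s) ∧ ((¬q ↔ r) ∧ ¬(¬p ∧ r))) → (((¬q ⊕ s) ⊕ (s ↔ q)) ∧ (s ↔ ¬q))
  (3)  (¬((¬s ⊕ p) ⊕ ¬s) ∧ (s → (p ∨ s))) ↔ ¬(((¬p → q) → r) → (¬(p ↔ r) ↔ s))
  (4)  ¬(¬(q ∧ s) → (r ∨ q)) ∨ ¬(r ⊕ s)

4

(1): at (0,0,0,1) it gives 0, but φ = 1 — eliminated.
(2): at (0,0,1,0) it gives 1, but φ = 0 — eliminated.
(3): at (0,0,0,0) it gives 0, but φ = 1 — eliminated.
Only (4) survives; checking it on all 16 rows confirms it matches φ.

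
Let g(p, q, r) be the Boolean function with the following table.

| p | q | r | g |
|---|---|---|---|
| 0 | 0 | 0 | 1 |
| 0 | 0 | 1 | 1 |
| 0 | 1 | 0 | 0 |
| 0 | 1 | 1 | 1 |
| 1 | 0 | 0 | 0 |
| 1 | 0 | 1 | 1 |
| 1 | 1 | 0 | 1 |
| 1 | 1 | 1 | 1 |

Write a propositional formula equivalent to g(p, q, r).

g(p, q, r) = (((p' · q) · r') + ((p · q') · r'))'

g is 0 on only 2 rows — (0,1,0), (1,0,0). Writing each as a minterm (¬p·q·¬r, p·¬q·¬r) and OR-ing them characterizes exactly where g=0, so g is the negation of that disjunction.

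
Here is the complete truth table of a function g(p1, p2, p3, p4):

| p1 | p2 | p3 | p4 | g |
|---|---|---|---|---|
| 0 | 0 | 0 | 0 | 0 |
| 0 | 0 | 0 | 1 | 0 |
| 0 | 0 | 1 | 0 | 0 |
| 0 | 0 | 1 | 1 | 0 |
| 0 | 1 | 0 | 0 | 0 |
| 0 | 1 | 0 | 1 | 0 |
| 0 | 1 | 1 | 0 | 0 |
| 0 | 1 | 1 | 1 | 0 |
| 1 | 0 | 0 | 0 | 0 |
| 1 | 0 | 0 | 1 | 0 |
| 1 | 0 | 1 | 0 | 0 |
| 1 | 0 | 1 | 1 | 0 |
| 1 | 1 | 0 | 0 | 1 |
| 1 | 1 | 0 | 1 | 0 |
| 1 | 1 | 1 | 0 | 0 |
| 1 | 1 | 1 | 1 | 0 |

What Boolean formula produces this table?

g is 1 on exactly one input, (1,1,0,0), whose minterm is p1·p2·¬p3·¬p4. So g is just that conjunction.

g(p1, p2, p3, p4) = ((p1 & p2) & ~p3) & ~p4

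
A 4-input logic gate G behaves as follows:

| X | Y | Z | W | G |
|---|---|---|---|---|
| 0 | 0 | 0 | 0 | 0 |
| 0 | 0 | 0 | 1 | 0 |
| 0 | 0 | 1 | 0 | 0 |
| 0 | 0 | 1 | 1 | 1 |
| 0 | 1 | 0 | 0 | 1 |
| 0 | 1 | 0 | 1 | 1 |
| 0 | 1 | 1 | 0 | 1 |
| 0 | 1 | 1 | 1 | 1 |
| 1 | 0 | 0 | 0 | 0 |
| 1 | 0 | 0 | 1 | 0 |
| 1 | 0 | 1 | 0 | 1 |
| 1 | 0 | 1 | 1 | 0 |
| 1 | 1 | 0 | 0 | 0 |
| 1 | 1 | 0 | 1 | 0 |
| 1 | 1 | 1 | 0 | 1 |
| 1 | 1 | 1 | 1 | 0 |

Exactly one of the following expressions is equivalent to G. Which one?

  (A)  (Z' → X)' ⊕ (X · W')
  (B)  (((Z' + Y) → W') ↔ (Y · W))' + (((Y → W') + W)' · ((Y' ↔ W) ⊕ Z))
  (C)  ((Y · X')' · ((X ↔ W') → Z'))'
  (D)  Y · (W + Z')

(A) disagrees with G on (0,0,0,0) (formula → 1, table → 0); rule it out.
(B) disagrees with G on (0,0,0,0) (formula → 1, table → 0); rule it out.
(D) disagrees with G on (0,0,1,1) (formula → 0, table → 1); rule it out.
That leaves (C). Evaluating it on every row reproduces the table of G exactly.

C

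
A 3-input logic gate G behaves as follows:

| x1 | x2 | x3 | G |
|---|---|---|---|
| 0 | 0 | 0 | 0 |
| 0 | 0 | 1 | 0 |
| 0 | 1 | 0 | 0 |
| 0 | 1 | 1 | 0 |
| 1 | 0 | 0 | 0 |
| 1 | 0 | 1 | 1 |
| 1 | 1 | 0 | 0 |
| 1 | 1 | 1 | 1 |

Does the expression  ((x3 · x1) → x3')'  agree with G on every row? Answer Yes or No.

Check the formula against G row by row:
  x1=0, x2=0, x3=0: formula gives 0, G = 0 ✓
  x1=0, x2=0, x3=1: formula gives 0, G = 0 ✓
  x1=0, x2=1, x3=0: formula gives 0, G = 0 ✓
  x1=0, x2=1, x3=1: formula gives 0, G = 0 ✓
  x1=1, x2=0, x3=0: formula gives 0, G = 0 ✓
  … (the remaining 3 rows also agree.)
Every row agrees, so the formula is equivalent.

Yes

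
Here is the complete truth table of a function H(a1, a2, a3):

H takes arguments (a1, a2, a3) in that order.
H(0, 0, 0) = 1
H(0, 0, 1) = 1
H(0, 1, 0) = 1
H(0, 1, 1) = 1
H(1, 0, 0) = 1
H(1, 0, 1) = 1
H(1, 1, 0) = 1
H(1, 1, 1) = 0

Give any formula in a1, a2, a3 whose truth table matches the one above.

The output is 0 only when every input is 1 — NAND of all inputs.

H(a1, a2, a3) = ¬((a1 ∧ a2) ∧ a3)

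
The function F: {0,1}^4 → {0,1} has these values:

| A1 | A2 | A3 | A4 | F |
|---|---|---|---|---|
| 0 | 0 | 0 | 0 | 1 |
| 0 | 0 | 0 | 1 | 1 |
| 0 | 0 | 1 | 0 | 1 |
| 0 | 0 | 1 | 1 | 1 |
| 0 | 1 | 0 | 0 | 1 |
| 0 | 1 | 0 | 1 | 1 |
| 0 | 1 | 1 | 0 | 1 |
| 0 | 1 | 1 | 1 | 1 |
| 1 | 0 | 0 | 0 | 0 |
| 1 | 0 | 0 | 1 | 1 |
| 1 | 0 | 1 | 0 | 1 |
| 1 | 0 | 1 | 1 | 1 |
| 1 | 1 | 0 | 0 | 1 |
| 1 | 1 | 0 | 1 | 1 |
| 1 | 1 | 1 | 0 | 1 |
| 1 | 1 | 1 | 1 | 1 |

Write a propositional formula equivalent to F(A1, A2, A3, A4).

Only row (1,0,0,0) gives 0. So F is 1 everywhere except there — the complement of the minterm A1·¬A2·¬A3·¬A4.

F(A1, A2, A3, A4) = not (((A1 and not A2) and not A3) and not A4)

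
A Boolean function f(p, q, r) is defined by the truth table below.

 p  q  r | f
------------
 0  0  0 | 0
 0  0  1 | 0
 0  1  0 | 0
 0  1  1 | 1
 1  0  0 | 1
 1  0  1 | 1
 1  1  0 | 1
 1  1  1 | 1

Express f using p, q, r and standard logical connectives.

f(p, q, r) = NOT ((((NOT p AND NOT q) AND NOT r) OR ((NOT p AND NOT q) AND r)) OR ((NOT p AND q) AND NOT r))

There are just 3 zero rows: (0,0,0), (0,0,1), (0,1,0). Their minterms are ¬p·¬q·¬r, ¬p·¬q·r, ¬p·q·¬r; the OR of those covers precisely the 0-outputs, and negating it yields f.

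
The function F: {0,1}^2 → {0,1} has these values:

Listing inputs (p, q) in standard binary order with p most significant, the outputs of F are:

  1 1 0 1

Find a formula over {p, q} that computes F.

This is p → q (false only at 1,0).

F(p, q) = p → q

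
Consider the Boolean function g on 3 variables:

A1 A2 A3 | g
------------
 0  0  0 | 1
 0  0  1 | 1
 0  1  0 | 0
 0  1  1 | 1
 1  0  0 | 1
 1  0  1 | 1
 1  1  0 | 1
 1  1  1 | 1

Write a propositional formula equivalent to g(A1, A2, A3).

g(A1, A2, A3) = ~((~A1 & A2) & ~A3)

g is 0 on exactly one input, (0,1,0), whose minterm is ¬A1·A2·¬A3. So g is the negation of that single conjunction.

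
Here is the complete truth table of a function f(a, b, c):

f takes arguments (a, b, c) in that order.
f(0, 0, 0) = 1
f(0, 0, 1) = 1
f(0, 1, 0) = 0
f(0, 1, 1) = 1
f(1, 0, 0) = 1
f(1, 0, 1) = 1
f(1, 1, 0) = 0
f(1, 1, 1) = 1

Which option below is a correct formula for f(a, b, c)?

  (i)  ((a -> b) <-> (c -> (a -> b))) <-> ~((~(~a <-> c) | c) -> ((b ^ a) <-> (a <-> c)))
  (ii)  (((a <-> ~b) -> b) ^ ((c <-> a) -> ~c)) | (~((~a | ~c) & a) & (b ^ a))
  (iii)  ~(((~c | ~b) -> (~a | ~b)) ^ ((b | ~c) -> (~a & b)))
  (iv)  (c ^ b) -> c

iv

(i) fails at (0,0,1): the formula yields 0, f is 1.
(ii) fails at (0,0,0): the formula yields 0, f is 1.
(iii) fails at (0,0,0): the formula yields 0, f is 1.
Only (iv) survives; checking it on all 8 rows confirms it matches f.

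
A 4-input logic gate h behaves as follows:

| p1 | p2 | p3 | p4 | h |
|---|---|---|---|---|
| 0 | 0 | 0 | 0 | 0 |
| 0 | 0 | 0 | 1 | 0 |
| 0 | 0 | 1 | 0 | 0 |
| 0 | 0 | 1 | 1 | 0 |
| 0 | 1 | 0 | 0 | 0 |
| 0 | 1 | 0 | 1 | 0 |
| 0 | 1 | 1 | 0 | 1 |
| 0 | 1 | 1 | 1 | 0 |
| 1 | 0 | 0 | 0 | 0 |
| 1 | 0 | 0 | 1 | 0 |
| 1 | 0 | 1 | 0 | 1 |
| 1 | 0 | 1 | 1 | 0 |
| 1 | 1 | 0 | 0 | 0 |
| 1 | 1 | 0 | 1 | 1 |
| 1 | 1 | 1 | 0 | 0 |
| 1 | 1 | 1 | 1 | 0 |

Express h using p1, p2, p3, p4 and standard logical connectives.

h(p1, p2, p3, p4) = ((((NOT p1 AND p2) AND p3) AND NOT p4) OR (((p1 AND NOT p2) AND p3) AND NOT p4)) OR (((p1 AND p2) AND NOT p3) AND p4)

Collect the rows where h=1 — (0,1,1,0), (1,0,1,0), (1,1,0,1) — and write one minterm per row: ¬p1·p2·p3·¬p4, p1·¬p2·p3·¬p4, p1·p2·¬p3·p4. Their union (logical OR) reproduces the table exactly.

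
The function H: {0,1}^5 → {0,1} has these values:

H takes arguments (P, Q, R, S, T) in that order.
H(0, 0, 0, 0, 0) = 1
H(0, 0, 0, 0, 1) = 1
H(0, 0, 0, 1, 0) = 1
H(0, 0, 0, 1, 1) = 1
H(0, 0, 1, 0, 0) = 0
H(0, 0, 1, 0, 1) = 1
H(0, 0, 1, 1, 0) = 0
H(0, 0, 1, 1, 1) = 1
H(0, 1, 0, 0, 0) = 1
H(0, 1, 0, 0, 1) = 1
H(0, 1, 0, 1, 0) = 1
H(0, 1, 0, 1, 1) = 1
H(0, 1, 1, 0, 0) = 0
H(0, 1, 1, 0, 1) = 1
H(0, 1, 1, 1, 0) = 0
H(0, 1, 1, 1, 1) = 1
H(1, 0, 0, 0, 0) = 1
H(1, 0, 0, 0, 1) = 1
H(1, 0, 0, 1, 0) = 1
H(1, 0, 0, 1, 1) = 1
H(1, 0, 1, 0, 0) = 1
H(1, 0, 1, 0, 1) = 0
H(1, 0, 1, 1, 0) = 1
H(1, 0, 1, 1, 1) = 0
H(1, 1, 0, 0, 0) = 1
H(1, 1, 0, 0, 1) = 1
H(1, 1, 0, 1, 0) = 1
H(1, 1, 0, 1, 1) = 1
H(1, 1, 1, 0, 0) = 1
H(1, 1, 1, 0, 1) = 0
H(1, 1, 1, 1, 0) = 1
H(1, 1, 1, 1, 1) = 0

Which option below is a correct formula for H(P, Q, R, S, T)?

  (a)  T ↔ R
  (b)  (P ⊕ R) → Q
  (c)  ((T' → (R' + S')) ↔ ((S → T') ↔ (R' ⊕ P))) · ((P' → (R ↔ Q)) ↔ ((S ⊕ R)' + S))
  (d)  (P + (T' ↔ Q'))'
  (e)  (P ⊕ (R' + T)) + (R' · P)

(a) disagrees with H on (0,0,0,0,1) (formula → 0, table → 1); rule it out.
(b) disagrees with H on (0,0,1,0,1) (formula → 0, table → 1); rule it out.
(c) disagrees with H on (0,0,0,1,1) (formula → 0, table → 1); rule it out.
(d) disagrees with H on (0,0,0,0,0) (formula → 0, table → 1); rule it out.
Only (e) survives; checking it on all 32 rows confirms it matches H.

e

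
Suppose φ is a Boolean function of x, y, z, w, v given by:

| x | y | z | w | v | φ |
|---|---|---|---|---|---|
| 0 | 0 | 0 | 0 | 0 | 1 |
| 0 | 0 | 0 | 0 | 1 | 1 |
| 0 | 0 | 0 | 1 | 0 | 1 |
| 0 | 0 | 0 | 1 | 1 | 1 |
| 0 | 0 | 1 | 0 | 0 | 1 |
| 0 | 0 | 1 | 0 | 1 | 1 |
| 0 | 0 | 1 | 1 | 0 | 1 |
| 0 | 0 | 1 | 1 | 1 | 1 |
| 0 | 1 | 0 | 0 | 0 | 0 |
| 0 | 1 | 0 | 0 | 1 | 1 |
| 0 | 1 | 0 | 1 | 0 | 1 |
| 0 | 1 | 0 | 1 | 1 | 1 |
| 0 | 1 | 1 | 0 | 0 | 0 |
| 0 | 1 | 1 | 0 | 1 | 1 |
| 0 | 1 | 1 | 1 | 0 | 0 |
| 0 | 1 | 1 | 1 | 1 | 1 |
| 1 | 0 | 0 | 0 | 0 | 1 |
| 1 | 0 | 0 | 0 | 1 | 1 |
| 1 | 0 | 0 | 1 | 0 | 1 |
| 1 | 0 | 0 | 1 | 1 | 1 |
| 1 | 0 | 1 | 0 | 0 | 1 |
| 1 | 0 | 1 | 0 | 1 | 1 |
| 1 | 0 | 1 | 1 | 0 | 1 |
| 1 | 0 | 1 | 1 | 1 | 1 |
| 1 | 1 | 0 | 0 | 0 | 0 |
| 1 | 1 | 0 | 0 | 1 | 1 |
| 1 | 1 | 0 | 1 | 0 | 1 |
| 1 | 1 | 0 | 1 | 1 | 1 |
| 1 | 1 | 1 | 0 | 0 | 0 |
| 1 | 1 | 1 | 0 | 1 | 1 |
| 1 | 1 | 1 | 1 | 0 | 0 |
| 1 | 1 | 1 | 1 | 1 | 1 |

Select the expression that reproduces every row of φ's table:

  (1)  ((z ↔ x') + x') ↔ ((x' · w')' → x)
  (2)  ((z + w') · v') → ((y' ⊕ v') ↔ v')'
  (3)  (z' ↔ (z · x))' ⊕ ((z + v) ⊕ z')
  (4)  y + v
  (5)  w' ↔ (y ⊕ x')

(1): at (0,0,0,1,0) it gives 0, but φ = 1 — eliminated.
(3): at (0,0,0,0,0) it gives 0, but φ = 1 — eliminated.
(4): at (0,0,0,0,0) it gives 0, but φ = 1 — eliminated.
(5): at (0,0,0,1,0) it gives 0, but φ = 1 — eliminated.
That leaves (2). Evaluating it on every row reproduces the table of φ exactly.

2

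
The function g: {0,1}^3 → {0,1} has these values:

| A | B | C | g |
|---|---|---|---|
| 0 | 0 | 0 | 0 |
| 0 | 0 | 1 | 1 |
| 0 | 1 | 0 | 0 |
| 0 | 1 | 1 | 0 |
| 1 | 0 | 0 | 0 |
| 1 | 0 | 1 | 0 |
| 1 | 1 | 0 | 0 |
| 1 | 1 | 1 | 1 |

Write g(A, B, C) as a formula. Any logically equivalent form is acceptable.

g=1 on 2 inputs: (0,0,1), (1,1,1). Reading each as a conjunction of literals (¬A·¬B·C, A·B·C) and taking the OR gives the canonical DNF.

g(A, B, C) = ((~A & ~B) & C) | ((A & B) & C)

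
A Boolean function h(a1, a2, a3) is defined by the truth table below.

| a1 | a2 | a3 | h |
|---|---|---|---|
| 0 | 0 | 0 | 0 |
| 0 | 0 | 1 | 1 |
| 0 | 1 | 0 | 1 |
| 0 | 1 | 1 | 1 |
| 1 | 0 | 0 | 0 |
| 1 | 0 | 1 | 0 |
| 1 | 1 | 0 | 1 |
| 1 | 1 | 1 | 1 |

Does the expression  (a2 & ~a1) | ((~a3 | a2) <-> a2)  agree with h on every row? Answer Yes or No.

Test each input against both h and the formula:
  a1=0, a2=0, a3=0: formula gives 0, h = 0 ✓
  a1=0, a2=0, a3=1: formula gives 1, h = 1 ✓
  a1=0, a2=1, a3=0: formula gives 1, h = 1 ✓
  a1=0, a2=1, a3=1: formula gives 1, h = 1 ✓
  a1=1, a2=0, a3=0: formula gives 0, h = 0 ✓
  a1=1, a2=0, a3=1: formula gives 1, but h = 0 ✗
Row (1,0,1) is a counterexample, so the formula is not equivalent to h.

No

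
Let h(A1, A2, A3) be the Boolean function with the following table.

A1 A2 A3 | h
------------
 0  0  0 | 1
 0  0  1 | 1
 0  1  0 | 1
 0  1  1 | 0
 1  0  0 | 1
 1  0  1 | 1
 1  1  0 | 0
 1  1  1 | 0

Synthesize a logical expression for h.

The 0-rows are (0,1,1), (1,1,0), (1,1,1). Take each as a conjunction (¬A1·A2·A3, A1·A2·¬A3, A1·A2·A3), form their disjunction, and complement — that gives a formula that is 1 everywhere h is.

h(A1, A2, A3) = NOT ((((NOT A1 AND A2) AND A3) OR ((A1 AND A2) AND NOT A3)) OR ((A1 AND A2) AND A3))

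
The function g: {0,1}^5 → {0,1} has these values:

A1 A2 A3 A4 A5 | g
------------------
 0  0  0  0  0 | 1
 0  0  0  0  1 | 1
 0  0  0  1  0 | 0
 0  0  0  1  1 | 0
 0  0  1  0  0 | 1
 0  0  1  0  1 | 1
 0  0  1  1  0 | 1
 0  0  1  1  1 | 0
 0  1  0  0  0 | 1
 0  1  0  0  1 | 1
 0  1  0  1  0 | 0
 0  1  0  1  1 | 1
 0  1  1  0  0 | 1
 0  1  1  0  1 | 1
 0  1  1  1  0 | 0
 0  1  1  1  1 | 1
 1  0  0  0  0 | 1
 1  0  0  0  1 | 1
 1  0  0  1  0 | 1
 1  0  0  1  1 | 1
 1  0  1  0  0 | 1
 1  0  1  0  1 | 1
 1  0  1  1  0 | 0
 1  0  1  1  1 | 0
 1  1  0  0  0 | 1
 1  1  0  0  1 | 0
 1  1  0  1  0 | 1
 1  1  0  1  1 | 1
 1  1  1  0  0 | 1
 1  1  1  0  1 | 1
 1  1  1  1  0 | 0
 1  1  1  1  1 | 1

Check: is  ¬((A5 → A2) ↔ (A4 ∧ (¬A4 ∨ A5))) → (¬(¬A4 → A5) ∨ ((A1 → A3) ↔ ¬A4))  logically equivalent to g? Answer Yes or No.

No

Check the formula against g row by row:
  A1=0, A2=0, A3=0, A4=0, A5=0: formula gives 1, g = 1 ✓
  A1=0, A2=0, A3=0, A4=0, A5=1: formula gives 1, g = 1 ✓
  A1=0, A2=0, A3=0, A4=1, A5=0: formula gives 0, g = 0 ✓
  A1=0, A2=0, A3=0, A4=1, A5=1: formula gives 0, g = 0 ✓
  …
  A1=0, A2=0, A3=1, A4=1, A5=0: formula gives 0, but g = 1 ✗
A single disagreement suffices: at (0,0,1,1,0) they differ, so the formula does not compute g.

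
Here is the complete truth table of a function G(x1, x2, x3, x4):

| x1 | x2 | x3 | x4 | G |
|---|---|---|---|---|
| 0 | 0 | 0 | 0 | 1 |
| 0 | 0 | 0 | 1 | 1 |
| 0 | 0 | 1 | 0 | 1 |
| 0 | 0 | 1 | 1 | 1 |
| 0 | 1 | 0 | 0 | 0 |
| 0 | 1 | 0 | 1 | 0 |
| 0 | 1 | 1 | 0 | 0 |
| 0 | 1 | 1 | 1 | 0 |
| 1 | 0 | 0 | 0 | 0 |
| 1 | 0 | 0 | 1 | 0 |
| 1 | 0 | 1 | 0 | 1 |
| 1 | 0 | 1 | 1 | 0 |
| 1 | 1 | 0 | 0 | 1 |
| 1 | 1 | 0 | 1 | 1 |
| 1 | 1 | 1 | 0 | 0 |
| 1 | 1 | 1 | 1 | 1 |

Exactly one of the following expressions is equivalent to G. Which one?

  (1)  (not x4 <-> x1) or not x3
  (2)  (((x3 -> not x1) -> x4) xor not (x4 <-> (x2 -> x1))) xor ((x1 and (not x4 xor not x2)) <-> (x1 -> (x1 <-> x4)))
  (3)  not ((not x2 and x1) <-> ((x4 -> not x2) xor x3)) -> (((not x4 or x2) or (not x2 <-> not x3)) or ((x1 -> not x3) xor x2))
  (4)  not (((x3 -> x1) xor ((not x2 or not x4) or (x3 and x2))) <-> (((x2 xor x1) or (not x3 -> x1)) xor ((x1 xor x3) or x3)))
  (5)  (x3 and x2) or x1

(1) disagrees with G on (0,0,1,0) (formula → 0, table → 1); rule it out.
(3) disagrees with G on (0,1,0,0) (formula → 1, table → 0); rule it out.
(4) disagrees with G on (0,0,0,0) (formula → 0, table → 1); rule it out.
(5) disagrees with G on (0,0,0,0) (formula → 0, table → 1); rule it out.
That leaves (2). Evaluating it on every row reproduces the table of G exactly.

2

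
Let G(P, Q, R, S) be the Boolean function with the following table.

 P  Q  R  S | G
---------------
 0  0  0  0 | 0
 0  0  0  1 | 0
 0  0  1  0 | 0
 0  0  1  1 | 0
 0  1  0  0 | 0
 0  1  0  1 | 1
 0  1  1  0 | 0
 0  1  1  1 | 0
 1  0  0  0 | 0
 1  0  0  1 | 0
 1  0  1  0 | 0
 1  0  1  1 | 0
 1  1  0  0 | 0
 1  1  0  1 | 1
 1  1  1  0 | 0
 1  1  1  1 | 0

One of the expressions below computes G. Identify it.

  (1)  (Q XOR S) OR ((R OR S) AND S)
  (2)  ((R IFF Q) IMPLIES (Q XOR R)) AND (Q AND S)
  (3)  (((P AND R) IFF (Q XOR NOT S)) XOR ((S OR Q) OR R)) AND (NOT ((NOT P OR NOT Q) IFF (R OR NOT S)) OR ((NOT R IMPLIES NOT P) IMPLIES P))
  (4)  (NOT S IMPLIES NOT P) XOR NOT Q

(1): at (0,0,0,1) it gives 1, but G = 0 — eliminated.
(3): at (1,0,1,1) it gives 1, but G = 0 — eliminated.
(4): at (0,1,0,0) it gives 1, but G = 0 — eliminated.
Only (2) survives; checking it on all 16 rows confirms it matches G.

2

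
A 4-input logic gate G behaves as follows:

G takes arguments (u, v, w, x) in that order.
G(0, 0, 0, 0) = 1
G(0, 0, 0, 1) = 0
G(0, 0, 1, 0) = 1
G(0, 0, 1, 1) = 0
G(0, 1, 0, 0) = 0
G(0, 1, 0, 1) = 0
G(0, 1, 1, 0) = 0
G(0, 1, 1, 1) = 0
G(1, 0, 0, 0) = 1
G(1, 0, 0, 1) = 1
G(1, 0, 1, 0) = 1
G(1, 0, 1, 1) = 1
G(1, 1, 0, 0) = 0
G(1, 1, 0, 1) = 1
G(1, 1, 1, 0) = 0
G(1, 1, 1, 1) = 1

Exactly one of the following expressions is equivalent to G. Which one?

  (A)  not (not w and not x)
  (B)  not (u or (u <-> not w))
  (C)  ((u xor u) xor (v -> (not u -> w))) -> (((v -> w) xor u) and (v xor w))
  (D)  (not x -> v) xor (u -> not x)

(A): at (0,0,0,0) it gives 0, but G = 1 — eliminated.
(B): at (0,0,0,1) it gives 1, but G = 0 — eliminated.
(C): at (0,0,0,0) it gives 0, but G = 1 — eliminated.
That leaves (D). Evaluating it on every row reproduces the table of G exactly.

D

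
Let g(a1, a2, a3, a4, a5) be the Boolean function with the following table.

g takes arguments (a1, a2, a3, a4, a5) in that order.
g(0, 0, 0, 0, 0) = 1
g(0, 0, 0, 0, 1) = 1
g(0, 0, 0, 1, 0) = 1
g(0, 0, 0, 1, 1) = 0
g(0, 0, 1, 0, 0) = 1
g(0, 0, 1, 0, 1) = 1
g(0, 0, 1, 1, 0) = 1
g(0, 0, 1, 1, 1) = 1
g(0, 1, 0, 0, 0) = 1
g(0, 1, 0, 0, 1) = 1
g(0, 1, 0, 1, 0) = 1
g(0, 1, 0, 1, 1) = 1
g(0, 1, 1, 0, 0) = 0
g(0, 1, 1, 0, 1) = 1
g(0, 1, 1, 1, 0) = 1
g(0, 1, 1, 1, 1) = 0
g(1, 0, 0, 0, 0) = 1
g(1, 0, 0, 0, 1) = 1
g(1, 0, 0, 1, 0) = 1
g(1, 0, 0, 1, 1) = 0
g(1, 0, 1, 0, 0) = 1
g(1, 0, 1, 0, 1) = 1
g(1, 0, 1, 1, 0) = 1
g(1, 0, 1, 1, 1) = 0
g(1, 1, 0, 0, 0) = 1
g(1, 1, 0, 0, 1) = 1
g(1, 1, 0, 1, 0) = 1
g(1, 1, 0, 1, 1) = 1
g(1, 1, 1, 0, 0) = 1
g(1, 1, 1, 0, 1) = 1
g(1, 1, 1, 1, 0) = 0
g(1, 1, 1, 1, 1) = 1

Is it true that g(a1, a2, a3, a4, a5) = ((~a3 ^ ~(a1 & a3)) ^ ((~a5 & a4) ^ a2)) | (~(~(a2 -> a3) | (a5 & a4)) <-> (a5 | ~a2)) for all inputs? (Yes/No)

Check the formula against g row by row:
  a1=0, a2=0, a3=0, a4=0, a5=0: formula gives 1, g = 1 ✓
  a1=0, a2=0, a3=0, a4=0, a5=1: formula gives 1, g = 1 ✓
  a1=0, a2=0, a3=0, a4=1, a5=0: formula gives 1, g = 1 ✓
  a1=0, a2=0, a3=0, a4=1, a5=1: formula gives 0, g = 0 ✓
  … (the remaining 28 rows also agree.)
Every row agrees, so the formula is equivalent.

Yes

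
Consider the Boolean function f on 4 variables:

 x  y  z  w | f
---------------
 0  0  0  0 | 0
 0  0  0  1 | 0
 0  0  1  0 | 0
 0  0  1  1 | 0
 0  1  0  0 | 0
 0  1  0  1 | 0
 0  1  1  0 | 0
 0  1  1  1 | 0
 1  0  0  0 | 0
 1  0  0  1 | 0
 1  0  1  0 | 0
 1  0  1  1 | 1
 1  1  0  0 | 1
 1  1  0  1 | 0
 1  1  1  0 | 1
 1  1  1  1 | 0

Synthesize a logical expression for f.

f=1 on 3 inputs: (1,0,1,1), (1,1,0,0), (1,1,1,0). Reading each as a conjunction of literals (x·¬y·z·w, x·y·¬z·¬w, x·y·z·¬w) and taking the OR gives the canonical DNF.

f(x, y, z, w) = ((((x AND NOT y) AND z) AND w) OR (((x AND y) AND NOT z) AND NOT w)) OR (((x AND y) AND z) AND NOT w)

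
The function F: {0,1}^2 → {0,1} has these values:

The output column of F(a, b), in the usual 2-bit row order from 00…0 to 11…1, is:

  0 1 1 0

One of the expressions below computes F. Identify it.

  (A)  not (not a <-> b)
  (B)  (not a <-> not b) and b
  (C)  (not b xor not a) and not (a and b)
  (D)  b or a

(A): at (0,0) it gives 1, but F = 0 — eliminated.
(B): at (0,1) it gives 0, but F = 1 — eliminated.
(D): at (1,1) it gives 1, but F = 0 — eliminated.
Only (C) survives; checking it on all 4 rows confirms it matches F.

C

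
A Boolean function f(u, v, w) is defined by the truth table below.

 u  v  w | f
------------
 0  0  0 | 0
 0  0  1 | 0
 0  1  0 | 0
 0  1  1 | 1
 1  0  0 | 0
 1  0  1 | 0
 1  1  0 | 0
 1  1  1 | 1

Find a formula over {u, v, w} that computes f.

Collect the rows where f=1 — (0,1,1), (1,1,1) — and write one minterm per row: ¬u·v·w, u·v·w. Their union (logical OR) reproduces the table exactly.

f(u, v, w) = ((u' · v) · w) + ((u · v) · w)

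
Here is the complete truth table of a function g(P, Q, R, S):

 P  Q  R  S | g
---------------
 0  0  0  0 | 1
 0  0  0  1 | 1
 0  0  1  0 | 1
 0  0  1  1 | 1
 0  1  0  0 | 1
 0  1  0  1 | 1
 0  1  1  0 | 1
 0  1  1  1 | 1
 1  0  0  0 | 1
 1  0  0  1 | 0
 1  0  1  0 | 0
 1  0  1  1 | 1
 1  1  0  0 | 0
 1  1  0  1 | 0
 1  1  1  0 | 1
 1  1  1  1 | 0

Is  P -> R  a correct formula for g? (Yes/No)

Test each input against both g and the formula:
  P=0, Q=0, R=0, S=0: formula gives 1, g = 1 ✓
  P=0, Q=0, R=0, S=1: formula gives 1, g = 1 ✓
  P=0, Q=0, R=1, S=0: formula gives 1, g = 1 ✓
  P=0, Q=0, R=1, S=1: formula gives 1, g = 1 ✓
  …
  P=1, Q=0, R=0, S=0: formula gives 0, but g = 1 ✗
Row (1,0,0,0) is a counterexample, so the formula is not equivalent to g.

No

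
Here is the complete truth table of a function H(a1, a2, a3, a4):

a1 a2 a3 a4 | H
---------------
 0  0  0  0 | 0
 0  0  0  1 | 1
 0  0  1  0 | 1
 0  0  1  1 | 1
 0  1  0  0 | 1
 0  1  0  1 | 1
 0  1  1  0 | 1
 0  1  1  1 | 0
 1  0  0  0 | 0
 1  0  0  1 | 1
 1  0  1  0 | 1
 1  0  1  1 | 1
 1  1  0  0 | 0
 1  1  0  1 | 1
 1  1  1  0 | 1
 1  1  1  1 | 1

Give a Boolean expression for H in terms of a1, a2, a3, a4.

The 0-rows are (0,0,0,0), (0,1,1,1), (1,0,0,0), (1,1,0,0). Take each as a conjunction (¬a1·¬a2·¬a3·¬a4, ¬a1·a2·a3·a4, a1·¬a2·¬a3·¬a4, a1·a2·¬a3·¬a4), form their disjunction, and complement — that gives a formula that is 1 everywhere H is.

H(a1, a2, a3, a4) = ~((((((~a1 & ~a2) & ~a3) & ~a4) | (((~a1 & a2) & a3) & a4)) | (((a1 & ~a2) & ~a3) & ~a4)) | (((a1 & a2) & ~a3) & ~a4))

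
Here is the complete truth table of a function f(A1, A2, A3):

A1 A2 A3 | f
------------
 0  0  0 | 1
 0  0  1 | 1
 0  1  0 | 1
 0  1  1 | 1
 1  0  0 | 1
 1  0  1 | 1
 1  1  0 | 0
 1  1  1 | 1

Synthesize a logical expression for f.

f(A1, A2, A3) = ~((A1 & A2) & ~A3)

f is 0 on exactly one input, (1,1,0), whose minterm is A1·A2·¬A3. So f is the negation of that single conjunction.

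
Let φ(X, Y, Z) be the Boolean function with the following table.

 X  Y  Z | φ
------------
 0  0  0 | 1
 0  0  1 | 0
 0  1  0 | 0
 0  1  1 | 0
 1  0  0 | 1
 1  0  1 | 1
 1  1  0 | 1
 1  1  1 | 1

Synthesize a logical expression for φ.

The 0-rows are (0,0,1), (0,1,0), (0,1,1). Take each as a conjunction (¬X·¬Y·Z, ¬X·Y·¬Z, ¬X·Y·Z), form their disjunction, and complement — that gives a formula that is 1 everywhere φ is.

φ(X, Y, Z) = ¬((((¬X ∧ ¬Y) ∧ Z) ∨ ((¬X ∧ Y) ∧ ¬Z)) ∨ ((¬X ∧ Y) ∧ Z))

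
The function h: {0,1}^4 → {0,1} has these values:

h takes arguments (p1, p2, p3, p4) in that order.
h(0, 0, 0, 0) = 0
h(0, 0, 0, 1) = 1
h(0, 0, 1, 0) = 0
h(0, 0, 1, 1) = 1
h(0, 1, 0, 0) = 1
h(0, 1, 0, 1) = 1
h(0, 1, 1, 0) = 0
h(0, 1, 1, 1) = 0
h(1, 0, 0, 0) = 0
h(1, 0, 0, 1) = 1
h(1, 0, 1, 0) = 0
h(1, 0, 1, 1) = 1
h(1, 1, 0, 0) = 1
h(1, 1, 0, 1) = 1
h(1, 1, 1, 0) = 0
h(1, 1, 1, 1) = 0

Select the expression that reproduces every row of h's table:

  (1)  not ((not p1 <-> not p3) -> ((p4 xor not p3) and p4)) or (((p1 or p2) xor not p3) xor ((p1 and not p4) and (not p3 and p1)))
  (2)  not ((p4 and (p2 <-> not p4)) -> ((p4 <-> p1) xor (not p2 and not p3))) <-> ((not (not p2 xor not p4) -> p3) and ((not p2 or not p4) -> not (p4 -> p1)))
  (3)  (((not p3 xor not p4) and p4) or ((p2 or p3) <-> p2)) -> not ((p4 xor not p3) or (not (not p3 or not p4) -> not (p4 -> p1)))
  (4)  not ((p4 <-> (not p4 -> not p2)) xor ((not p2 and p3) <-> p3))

4

(1) fails at (0,0,0,0): the formula yields 1, h is 0.
(2) fails at (0,0,0,0): the formula yields 1, h is 0.
(3) fails at (0,0,0,1): the formula yields 0, h is 1.
That leaves (4). Evaluating it on every row reproduces the table of h exactly.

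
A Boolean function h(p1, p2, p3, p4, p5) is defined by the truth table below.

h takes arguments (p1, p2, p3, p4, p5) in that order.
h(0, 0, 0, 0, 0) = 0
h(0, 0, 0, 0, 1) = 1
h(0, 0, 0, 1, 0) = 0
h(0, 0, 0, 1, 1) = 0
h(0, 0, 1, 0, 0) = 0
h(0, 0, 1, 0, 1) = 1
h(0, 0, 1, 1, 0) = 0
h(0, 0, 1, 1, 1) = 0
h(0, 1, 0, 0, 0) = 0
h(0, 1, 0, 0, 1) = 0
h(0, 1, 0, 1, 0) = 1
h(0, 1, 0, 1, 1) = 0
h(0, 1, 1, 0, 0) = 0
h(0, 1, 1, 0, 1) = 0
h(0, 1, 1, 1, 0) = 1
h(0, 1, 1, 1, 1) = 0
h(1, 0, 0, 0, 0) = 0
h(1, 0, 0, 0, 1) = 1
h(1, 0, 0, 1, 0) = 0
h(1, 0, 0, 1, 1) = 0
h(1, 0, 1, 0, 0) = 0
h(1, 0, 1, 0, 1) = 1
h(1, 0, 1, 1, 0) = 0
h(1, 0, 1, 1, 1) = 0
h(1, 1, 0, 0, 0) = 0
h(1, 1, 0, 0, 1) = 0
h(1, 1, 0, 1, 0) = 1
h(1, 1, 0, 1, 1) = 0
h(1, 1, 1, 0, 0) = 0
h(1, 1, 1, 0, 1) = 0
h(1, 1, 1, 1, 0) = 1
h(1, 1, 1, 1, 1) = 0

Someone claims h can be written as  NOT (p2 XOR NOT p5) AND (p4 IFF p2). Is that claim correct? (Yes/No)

Yes

Evaluate NOT (p2 XOR NOT p5) AND (p4 IFF p2) on each row and compare to h:
  p1=0, p2=0, p3=0, p4=0, p5=0: formula gives 0, h = 0 ✓
  p1=0, p2=0, p3=0, p4=0, p5=1: formula gives 1, h = 1 ✓
  p1=0, p2=0, p3=0, p4=1, p5=0: formula gives 0, h = 0 ✓
  p1=0, p2=0, p3=0, p4=1, p5=1: formula gives 0, h = 0 ✓
  … (the remaining 28 rows also agree.)
No disagreement on any input; they are logically equivalent.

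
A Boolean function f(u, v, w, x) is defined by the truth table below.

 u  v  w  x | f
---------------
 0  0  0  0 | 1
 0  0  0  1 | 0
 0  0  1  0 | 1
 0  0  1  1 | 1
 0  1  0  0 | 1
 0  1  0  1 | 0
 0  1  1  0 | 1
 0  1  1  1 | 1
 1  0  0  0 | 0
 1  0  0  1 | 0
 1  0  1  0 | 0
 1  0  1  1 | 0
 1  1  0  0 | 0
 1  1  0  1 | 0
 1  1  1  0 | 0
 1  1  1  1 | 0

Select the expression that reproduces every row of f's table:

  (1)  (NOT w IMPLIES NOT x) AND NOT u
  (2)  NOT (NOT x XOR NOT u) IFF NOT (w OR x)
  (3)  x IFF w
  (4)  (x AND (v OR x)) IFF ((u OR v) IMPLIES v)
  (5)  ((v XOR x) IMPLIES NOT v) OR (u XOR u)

1

(2) fails at (0,0,0,1): the formula yields 1, f is 0.
(3) fails at (0,0,1,0): the formula yields 0, f is 1.
(4) fails at (0,0,0,0): the formula yields 0, f is 1.
(5) fails at (0,0,0,1): the formula yields 1, f is 0.
That leaves (1). Evaluating it on every row reproduces the table of f exactly.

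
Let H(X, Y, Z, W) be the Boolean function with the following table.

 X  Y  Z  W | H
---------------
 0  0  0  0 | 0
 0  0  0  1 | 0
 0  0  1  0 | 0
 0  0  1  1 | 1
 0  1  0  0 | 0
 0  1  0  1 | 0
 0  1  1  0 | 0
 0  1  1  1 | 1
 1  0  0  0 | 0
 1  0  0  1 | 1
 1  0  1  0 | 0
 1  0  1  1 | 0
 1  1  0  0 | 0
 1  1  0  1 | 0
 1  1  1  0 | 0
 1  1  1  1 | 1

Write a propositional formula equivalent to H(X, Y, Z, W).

Collect the rows where H=1 — (0,0,1,1), (0,1,1,1), (1,0,0,1), (1,1,1,1) — and write one minterm per row: ¬X·¬Y·Z·W, ¬X·Y·Z·W, X·¬Y·¬Z·W, X·Y·Z·W. Their union (logical OR) reproduces the table exactly.

H(X, Y, Z, W) = (((((~X & ~Y) & Z) & W) | (((~X & Y) & Z) & W)) | (((X & ~Y) & ~Z) & W)) | (((X & Y) & Z) & W)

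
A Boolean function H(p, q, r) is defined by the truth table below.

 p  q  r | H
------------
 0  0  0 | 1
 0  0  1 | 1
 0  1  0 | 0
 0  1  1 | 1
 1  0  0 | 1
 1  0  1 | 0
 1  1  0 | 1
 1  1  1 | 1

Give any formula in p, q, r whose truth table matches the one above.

H(p, q, r) = ¬(((¬p ∧ q) ∧ ¬r) ∨ ((p ∧ ¬q) ∧ r))

H is 0 on only 2 rows — (0,1,0), (1,0,1). Writing each as a minterm (¬p·q·¬r, p·¬q·r) and OR-ing them characterizes exactly where H=0, so H is the negation of that disjunction.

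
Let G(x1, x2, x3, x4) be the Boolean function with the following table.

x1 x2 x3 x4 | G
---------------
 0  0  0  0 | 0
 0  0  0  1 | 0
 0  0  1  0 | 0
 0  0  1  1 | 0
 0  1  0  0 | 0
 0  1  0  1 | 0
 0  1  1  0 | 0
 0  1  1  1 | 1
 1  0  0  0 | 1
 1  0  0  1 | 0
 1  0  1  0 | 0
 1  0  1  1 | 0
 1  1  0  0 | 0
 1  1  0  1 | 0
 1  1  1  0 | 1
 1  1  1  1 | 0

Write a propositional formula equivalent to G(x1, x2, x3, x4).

The 1-rows are (0,1,1,1), (1,0,0,0), (1,1,1,0). Each contributes one minterm — ¬x1·x2·x3·x4; x1·¬x2·¬x3·¬x4; x1·x2·x3·¬x4 — and their disjunction is a sum-of-products form of G.

G(x1, x2, x3, x4) = ((((¬x1 ∧ x2) ∧ x3) ∧ x4) ∨ (((x1 ∧ ¬x2) ∧ ¬x3) ∧ ¬x4)) ∨ (((x1 ∧ x2) ∧ x3) ∧ ¬x4)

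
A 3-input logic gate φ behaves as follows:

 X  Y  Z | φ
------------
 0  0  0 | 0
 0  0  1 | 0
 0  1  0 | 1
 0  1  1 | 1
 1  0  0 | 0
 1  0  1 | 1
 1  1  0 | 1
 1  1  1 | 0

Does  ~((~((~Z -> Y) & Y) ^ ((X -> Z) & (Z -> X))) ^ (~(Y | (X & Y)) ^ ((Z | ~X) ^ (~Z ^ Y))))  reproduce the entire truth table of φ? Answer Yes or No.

Yes

Evaluate ~((~((~Z -> Y) & Y) ^ ((X -> Z) & (Z -> X))) ^ (~(Y | (X & Y)) ^ ((Z | ~X) ^ (~Z ^ Y)))) on each row and compare to φ:
  X=0, Y=0, Z=0: formula gives 0, φ = 0 ✓
  X=0, Y=0, Z=1: formula gives 0, φ = 0 ✓
  X=0, Y=1, Z=0: formula gives 1, φ = 1 ✓
  X=0, Y=1, Z=1: formula gives 1, φ = 1 ✓
  X=1, Y=0, Z=0: formula gives 0, φ = 0 ✓
  … (the remaining 3 rows also agree.)
No disagreement on any input; they are logically equivalent.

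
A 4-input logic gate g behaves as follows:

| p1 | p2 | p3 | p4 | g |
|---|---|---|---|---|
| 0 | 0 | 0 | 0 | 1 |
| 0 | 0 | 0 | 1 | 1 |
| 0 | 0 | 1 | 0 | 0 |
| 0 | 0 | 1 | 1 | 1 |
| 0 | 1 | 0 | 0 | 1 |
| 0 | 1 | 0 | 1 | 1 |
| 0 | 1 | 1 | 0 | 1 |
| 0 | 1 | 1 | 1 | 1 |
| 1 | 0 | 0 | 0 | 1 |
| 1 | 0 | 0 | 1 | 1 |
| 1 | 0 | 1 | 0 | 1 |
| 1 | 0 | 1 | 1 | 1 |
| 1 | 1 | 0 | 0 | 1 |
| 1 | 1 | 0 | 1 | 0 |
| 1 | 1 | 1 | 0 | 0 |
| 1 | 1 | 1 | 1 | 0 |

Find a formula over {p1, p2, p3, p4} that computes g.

g(p1, p2, p3, p4) = ((((((p1' · p2') · p3) · p4') + (((p1 · p2) · p3') · p4)) + (((p1 · p2) · p3) · p4')) + (((p1 · p2) · p3) · p4))'

The 0-rows are (0,0,1,0), (1,1,0,1), (1,1,1,0), (1,1,1,1). Take each as a conjunction (¬p1·¬p2·p3·¬p4, p1·p2·¬p3·p4, p1·p2·p3·¬p4, p1·p2·p3·p4), form their disjunction, and complement — that gives a formula that is 1 everywhere g is.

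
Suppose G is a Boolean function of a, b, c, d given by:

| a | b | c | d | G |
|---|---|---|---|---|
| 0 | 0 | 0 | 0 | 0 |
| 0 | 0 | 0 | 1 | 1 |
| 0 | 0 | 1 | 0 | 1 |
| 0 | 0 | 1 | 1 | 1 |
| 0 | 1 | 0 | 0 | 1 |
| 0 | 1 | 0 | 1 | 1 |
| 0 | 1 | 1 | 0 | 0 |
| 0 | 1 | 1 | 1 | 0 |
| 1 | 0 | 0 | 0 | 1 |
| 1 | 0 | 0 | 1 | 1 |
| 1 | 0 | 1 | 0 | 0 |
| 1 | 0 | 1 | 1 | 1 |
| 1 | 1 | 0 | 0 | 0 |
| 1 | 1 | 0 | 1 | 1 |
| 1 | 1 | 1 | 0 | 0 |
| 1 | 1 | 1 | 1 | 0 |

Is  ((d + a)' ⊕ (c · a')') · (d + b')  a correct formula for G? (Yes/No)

No

Evaluate ((d + a)' ⊕ (c · a')') · (d + b') on each row and compare to G:
  a=0, b=0, c=0, d=0: formula gives 0, G = 0 ✓
  a=0, b=0, c=0, d=1: formula gives 1, G = 1 ✓
  a=0, b=0, c=1, d=0: formula gives 1, G = 1 ✓
  a=0, b=0, c=1, d=1: formula gives 0, but G = 1 ✗
A single disagreement suffices: at (0,0,1,1) they differ, so the formula does not compute G.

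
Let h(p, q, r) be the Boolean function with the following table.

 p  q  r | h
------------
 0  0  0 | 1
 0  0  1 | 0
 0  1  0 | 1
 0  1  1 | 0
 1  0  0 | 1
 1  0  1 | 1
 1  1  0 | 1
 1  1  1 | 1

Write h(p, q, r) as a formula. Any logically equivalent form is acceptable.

There are just 2 zero rows: (0,0,1), (0,1,1). Their minterms are ¬p·¬q·r, ¬p·q·r; the OR of those covers precisely the 0-outputs, and negating it yields h.

h(p, q, r) = NOT (((NOT p AND NOT q) AND r) OR ((NOT p AND q) AND r))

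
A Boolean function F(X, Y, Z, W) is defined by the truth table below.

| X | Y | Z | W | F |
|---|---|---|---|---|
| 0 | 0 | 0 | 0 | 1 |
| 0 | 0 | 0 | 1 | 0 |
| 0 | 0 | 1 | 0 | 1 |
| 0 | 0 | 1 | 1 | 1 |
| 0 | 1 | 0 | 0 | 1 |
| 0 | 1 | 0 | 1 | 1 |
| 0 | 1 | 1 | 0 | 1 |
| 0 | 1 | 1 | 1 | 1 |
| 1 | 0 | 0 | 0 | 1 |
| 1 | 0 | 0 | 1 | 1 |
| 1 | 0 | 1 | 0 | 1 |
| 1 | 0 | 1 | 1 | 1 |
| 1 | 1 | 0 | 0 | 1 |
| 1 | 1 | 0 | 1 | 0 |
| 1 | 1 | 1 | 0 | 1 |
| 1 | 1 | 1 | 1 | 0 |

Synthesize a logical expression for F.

F is 0 on only 3 rows — (0,0,0,1), (1,1,0,1), (1,1,1,1). Writing each as a minterm (¬X·¬Y·¬Z·W, X·Y·¬Z·W, X·Y·Z·W) and OR-ing them characterizes exactly where F=0, so F is the negation of that disjunction.

F(X, Y, Z, W) = ~(((((~X & ~Y) & ~Z) & W) | (((X & Y) & ~Z) & W)) | (((X & Y) & Z) & W))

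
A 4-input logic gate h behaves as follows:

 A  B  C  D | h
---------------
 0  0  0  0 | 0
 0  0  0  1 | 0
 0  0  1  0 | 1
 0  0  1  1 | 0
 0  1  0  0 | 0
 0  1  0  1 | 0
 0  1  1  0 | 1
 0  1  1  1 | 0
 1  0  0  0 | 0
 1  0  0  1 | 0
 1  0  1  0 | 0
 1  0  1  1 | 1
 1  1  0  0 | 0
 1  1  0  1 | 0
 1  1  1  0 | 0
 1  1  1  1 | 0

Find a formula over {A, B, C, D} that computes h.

h(A, B, C, D) = ((((A' · B') · C) · D') + (((A' · B) · C) · D')) + (((A · B') · C) · D)

The 1-rows are (0,0,1,0), (0,1,1,0), (1,0,1,1). Each contributes one minterm — ¬A·¬B·C·¬D; ¬A·B·C·¬D; A·¬B·C·D — and their disjunction is a sum-of-products form of h.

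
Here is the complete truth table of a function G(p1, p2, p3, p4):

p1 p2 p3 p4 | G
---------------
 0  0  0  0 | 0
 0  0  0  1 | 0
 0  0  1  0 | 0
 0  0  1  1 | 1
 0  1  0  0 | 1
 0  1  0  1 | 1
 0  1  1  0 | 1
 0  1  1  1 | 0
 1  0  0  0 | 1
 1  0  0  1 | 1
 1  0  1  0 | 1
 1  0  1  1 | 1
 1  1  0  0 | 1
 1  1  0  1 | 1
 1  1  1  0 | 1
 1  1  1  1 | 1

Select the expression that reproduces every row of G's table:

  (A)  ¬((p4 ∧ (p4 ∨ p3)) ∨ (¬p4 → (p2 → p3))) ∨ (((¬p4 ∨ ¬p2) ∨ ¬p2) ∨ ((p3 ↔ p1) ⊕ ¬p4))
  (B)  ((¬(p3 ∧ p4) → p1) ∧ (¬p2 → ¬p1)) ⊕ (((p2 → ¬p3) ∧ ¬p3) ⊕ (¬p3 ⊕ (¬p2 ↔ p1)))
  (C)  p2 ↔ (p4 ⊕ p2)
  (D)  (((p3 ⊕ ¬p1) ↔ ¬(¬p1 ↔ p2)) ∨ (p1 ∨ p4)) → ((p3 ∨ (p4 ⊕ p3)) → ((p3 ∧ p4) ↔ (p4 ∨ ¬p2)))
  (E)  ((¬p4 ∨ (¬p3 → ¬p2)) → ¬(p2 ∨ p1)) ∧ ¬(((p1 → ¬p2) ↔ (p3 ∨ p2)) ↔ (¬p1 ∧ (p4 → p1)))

(A): at (0,0,0,0) it gives 1, but G = 0 — eliminated.
(C): at (0,0,0,0) it gives 1, but G = 0 — eliminated.
(D): at (0,0,0,0) it gives 1, but G = 0 — eliminated.
(E): at (0,0,0,0) it gives 1, but G = 0 — eliminated.
Only (B) survives; checking it on all 16 rows confirms it matches G.

B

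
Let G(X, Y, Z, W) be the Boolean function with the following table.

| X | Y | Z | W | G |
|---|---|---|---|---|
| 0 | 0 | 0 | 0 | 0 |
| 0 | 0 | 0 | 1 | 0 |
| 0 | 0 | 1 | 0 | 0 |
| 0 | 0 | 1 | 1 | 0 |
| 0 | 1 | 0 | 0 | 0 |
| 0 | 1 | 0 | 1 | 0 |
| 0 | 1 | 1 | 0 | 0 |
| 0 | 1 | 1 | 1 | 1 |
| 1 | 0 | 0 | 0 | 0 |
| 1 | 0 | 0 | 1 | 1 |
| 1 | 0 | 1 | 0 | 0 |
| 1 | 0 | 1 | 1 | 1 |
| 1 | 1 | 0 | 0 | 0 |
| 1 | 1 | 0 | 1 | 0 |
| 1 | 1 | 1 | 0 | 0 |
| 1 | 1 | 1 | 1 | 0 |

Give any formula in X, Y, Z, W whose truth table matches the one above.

G(X, Y, Z, W) = ((((X' · Y) · Z) · W) + (((X · Y') · Z') · W)) + (((X · Y') · Z) · W)

Collect the rows where G=1 — (0,1,1,1), (1,0,0,1), (1,0,1,1) — and write one minterm per row: ¬X·Y·Z·W, X·¬Y·¬Z·W, X·¬Y·Z·W. Their union (logical OR) reproduces the table exactly.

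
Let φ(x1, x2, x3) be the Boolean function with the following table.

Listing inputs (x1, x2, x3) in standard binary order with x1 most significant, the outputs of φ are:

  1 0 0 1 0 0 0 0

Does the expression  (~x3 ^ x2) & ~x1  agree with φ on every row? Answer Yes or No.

Yes

Test each input against both φ and the formula:
  x1=0, x2=0, x3=0: formula gives 1, φ = 1 ✓
  x1=0, x2=0, x3=1: formula gives 0, φ = 0 ✓
  x1=0, x2=1, x3=0: formula gives 0, φ = 0 ✓
  x1=0, x2=1, x3=1: formula gives 1, φ = 1 ✓
  x1=1, x2=0, x3=0: formula gives 0, φ = 0 ✓
  … (the remaining 3 rows also agree.)
No disagreement on any input; they are logically equivalent.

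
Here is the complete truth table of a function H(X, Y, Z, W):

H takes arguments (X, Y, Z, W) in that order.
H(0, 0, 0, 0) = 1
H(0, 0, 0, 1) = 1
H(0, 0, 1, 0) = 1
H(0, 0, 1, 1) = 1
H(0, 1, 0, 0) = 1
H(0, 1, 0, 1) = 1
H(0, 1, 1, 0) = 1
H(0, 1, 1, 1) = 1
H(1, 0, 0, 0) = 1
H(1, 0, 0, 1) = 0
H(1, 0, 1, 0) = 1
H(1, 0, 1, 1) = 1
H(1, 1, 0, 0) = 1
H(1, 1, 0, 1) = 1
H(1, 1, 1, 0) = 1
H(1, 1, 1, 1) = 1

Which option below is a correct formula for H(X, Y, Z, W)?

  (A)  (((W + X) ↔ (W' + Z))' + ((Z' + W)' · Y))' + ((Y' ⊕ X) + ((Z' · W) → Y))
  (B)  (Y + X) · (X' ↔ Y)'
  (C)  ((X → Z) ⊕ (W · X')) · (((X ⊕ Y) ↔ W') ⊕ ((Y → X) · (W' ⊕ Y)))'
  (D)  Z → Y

(B): at (0,0,0,0) it gives 0, but H = 1 — eliminated.
(C): at (0,0,0,0) it gives 0, but H = 1 — eliminated.
(D): at (0,0,1,0) it gives 0, but H = 1 — eliminated.
That leaves (A). Evaluating it on every row reproduces the table of H exactly.

A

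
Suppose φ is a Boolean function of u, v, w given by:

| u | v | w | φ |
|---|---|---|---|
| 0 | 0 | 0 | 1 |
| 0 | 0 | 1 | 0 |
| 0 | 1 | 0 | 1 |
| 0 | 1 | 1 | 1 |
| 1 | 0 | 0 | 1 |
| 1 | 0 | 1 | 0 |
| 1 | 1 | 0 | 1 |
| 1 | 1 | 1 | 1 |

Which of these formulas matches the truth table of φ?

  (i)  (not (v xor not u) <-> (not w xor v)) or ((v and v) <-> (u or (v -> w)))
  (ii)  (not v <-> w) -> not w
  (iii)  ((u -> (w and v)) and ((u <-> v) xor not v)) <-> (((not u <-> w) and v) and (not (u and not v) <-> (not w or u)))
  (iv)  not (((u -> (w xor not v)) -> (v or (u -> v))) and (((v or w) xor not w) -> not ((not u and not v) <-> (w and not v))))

ii

(i): at (0,0,0) it gives 0, but φ = 1 — eliminated.
(iii): at (0,0,1) it gives 1, but φ = 0 — eliminated.
(iv): at (0,0,0) it gives 0, but φ = 1 — eliminated.
That leaves (ii). Evaluating it on every row reproduces the table of φ exactly.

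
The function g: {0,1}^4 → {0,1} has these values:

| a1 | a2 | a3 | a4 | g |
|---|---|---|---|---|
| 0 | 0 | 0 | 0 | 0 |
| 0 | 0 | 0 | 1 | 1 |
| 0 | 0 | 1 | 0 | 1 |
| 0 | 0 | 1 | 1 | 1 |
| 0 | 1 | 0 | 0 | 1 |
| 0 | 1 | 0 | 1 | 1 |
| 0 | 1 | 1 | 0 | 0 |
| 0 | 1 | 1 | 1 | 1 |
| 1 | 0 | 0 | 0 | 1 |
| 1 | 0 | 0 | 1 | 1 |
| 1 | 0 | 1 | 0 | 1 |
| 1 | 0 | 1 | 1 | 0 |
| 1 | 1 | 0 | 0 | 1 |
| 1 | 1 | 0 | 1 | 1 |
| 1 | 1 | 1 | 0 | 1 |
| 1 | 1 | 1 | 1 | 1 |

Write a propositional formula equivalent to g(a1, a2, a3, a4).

There are just 3 zero rows: (0,0,0,0), (0,1,1,0), (1,0,1,1). Their minterms are ¬a1·¬a2·¬a3·¬a4, ¬a1·a2·a3·¬a4, a1·¬a2·a3·a4; the OR of those covers precisely the 0-outputs, and negating it yields g.

g(a1, a2, a3, a4) = not (((((not a1 and not a2) and not a3) and not a4) or (((not a1 and a2) and a3) and not a4)) or (((a1 and not a2) and a3) and a4))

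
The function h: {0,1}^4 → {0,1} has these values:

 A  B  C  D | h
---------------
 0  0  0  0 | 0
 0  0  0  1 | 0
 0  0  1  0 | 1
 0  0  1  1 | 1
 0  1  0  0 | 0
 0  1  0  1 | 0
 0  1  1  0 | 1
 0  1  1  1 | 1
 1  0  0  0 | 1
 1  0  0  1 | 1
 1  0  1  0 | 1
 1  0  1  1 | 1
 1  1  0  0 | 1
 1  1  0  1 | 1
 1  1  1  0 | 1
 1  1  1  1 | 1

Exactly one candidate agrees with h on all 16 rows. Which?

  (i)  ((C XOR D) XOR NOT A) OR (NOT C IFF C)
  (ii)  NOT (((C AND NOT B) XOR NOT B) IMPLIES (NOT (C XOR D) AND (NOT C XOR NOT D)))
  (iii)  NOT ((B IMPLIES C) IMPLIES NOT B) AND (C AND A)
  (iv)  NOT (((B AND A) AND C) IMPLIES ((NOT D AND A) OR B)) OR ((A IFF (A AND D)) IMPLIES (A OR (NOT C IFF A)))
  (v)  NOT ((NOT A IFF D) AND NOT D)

iv

(i) disagrees with h on (0,0,0,0) (formula → 1, table → 0); rule it out.
(ii) disagrees with h on (0,0,0,0) (formula → 1, table → 0); rule it out.
(iii) disagrees with h on (0,0,1,0) (formula → 0, table → 1); rule it out.
(v) disagrees with h on (0,0,0,0) (formula → 1, table → 0); rule it out.
That leaves (iv). Evaluating it on every row reproduces the table of h exactly.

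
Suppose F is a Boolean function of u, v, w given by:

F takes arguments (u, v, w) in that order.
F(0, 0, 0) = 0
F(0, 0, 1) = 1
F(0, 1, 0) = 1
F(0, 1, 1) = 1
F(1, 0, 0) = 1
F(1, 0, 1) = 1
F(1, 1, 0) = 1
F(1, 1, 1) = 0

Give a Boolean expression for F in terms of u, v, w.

F(u, v, w) = (((u' · v') · w') + ((u · v) · w))'

The 0-rows are (0,0,0), (1,1,1). Take each as a conjunction (¬u·¬v·¬w, u·v·w), form their disjunction, and complement — that gives a formula that is 1 everywhere F is.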